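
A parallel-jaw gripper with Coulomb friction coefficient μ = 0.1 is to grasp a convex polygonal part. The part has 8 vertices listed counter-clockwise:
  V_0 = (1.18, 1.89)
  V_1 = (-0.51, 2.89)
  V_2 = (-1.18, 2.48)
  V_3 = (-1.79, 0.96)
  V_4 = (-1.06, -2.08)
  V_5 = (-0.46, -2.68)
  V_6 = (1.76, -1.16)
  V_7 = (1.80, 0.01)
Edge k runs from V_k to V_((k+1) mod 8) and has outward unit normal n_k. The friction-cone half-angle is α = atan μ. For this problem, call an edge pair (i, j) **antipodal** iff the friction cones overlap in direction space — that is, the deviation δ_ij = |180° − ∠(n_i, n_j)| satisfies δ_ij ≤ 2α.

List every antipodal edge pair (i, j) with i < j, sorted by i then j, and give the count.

count = 2; pairs: (1,5), (3,7)

α = atan 0.1 = 5.71°;  2α = 11.42°
n_0 = (+0.5092, +0.8606)
n_1 = (-0.5220, +0.8530)
n_2 = (-0.9281, +0.3724)
n_3 = (-0.9724, -0.2335)
n_4 = (-0.7071, -0.7071)
n_5 = (+0.5650, -0.8251)
n_6 = (+0.9994, -0.0342)
n_7 = (+0.9497, +0.3132)
  (0,1): δ = 117.92°  ·
  (0,2): δ = 81.25°  ·
  (0,3): δ = 45.88°  ·
  (0,4): δ = 14.39°  ·
  (0,5): δ = 65.01°  ·
  (0,6): δ = 118.66°  ·
  (0,7): δ = 138.87°  ·
  (1,2): δ = 143.33°  ·
  (1,3): δ = 107.96°  ·
  (1,4): δ = 76.46°  ·
  (1,5): δ = 2.93°  ✓
  (1,6): δ = 56.58°  ·
  (1,7): δ = 76.79°  ·
  (2,3): δ = 144.63°  ·
  (2,4): δ = 113.13°  ·
  (2,5): δ = 33.73°  ·
  (2,6): δ = 19.91°  ·
  (2,7): δ = 40.12°  ·
  (3,4): δ = 148.50°  ·
  (3,5): δ = 69.10°  ·
  (3,6): δ = 15.46°  ·
  (3,7): δ = 4.75°  ✓
  (4,5): δ = 100.60°  ·
  (4,6): δ = 46.96°  ·
  (4,7): δ = 26.75°  ·
  (5,6): δ = 126.36°  ·
  (5,7): δ = 106.15°  ·
  (6,7): δ = 159.79°  ·
antipodal pairs: 2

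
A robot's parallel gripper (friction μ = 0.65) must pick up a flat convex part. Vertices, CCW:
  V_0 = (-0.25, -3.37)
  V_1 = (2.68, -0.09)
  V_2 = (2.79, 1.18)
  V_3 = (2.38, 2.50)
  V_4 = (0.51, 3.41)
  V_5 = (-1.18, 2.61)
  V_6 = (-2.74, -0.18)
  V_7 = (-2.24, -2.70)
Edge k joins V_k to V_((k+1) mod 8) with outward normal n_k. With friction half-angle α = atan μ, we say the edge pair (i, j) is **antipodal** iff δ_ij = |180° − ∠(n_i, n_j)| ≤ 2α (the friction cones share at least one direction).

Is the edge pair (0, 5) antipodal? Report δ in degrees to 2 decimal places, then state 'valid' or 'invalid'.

δ = 12.56°, valid

α = atan 0.65 = 33.02°;  2α = 66.05°
edge 0: e_0 = (+2.93, +3.28);  n_0 = (+0.7458, -0.6662)
edge 5: e_5 = (-1.56, -2.79);  n_5 = (-0.8728, +0.4880)
∠(n_0, n_5) = 167.44°
δ = |180° − 167.44°| = 12.56°
12.56° ≤ 2α = 66.05°  →  valid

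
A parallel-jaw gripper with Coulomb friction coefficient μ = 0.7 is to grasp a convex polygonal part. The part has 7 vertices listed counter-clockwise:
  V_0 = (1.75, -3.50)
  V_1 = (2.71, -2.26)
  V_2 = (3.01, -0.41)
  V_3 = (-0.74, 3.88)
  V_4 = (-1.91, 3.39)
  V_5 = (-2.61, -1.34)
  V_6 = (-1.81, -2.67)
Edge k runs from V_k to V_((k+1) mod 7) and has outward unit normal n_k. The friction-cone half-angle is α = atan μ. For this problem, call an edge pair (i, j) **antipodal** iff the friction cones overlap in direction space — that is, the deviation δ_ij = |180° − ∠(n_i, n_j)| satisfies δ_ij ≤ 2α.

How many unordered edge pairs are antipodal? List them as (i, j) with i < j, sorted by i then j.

α = atan 0.7 = 34.99°;  2α = 69.98°
n_0 = (+0.7907, -0.6122)
n_1 = (+0.9871, -0.1601)
n_2 = (+0.7529, +0.6581)
n_3 = (-0.3863, +0.9224)
n_4 = (-0.9892, +0.1464)
n_5 = (-0.8569, -0.5154)
n_6 = (-0.2271, -0.9739)
  (0,1): δ = 151.46°  ·
  (0,2): δ = 101.10°  ·
  (0,3): δ = 29.53°  ✓
  (0,4): δ = 29.33°  ✓
  (0,5): δ = 68.77°  ✓
  (0,6): δ = 114.62°  ·
  (1,2): δ = 129.63°  ·
  (1,3): δ = 58.06°  ✓
  (1,4): δ = 0.79°  ✓
  (1,5): δ = 40.24°  ✓
  (1,6): δ = 86.09°  ·
  (2,3): δ = 108.43°  ·
  (2,4): δ = 49.58°  ✓
  (2,5): δ = 10.13°  ✓
  (2,6): δ = 35.72°  ✓
  (3,4): δ = 121.14°  ·
  (3,5): δ = 81.70°  ·
  (3,6): δ = 35.85°  ✓
  (4,5): δ = 140.55°  ·
  (4,6): δ = 94.71°  ·
  (5,6): δ = 134.15°  ·
antipodal pairs: 10

count = 10; pairs: (0,3), (0,4), (0,5), (1,3), (1,4), (1,5), (2,4), (2,5), (2,6), (3,6)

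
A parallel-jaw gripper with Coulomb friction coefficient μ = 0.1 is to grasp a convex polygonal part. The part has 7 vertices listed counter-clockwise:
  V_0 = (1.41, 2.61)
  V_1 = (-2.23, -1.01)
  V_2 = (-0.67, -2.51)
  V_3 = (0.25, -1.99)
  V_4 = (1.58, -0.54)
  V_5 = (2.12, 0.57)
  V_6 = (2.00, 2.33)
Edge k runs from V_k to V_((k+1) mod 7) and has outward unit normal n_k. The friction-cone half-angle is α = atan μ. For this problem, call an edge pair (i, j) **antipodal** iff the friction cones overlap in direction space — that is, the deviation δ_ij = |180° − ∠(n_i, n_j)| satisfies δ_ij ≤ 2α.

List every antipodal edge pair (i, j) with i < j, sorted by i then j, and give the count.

count = 1; pairs: (0,3)

α = atan 0.1 = 5.71°;  2α = 11.42°
n_0 = (-0.7052, +0.7091)
n_1 = (-0.6931, -0.7208)
n_2 = (+0.4921, -0.8706)
n_3 = (+0.7369, -0.6760)
n_4 = (+0.8992, -0.4375)
n_5 = (+0.9977, +0.0680)
n_6 = (+0.4287, +0.9034)
  (0,1): δ = 88.72°  ·
  (0,2): δ = 15.37°  ·
  (0,3): δ = 2.63°  ✓
  (0,4): δ = 19.22°  ·
  (0,5): δ = 49.06°  ·
  (0,6): δ = 109.77°  ·
  (1,2): δ = 106.65°  ·
  (1,3): δ = 88.65°  ·
  (1,4): δ = 72.07°  ·
  (1,5): δ = 42.22°  ·
  (1,6): δ = 18.49°  ·
  (2,3): δ = 162.00°  ·
  (2,4): δ = 145.42°  ·
  (2,5): δ = 115.58°  ·
  (2,6): δ = 54.86°  ·
  (3,4): δ = 163.41°  ·
  (3,5): δ = 133.57°  ·
  (3,6): δ = 72.86°  ·
  (4,5): δ = 150.16°  ·
  (4,6): δ = 89.45°  ·
  (5,6): δ = 119.29°  ·
antipodal pairs: 1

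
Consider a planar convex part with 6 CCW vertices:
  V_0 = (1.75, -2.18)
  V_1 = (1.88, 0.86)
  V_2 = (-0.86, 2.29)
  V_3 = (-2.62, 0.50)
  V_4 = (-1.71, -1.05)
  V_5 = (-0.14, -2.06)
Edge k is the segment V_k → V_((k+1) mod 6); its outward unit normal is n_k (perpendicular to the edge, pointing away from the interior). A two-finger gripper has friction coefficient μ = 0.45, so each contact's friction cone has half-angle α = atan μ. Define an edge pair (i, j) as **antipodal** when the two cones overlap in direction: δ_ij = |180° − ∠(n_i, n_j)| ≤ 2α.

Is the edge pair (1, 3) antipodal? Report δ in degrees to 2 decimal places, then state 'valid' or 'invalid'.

δ = 32.02°, valid

α = atan 0.45 = 24.23°;  2α = 48.46°
edge 1: e_1 = (-2.74, +1.43);  n_1 = (+0.4627, +0.8865)
edge 3: e_3 = (+0.91, -1.55);  n_3 = (-0.8624, -0.5063)
∠(n_1, n_3) = 147.98°
δ = |180° − 147.98°| = 32.02°
32.02° ≤ 2α = 48.46°  →  valid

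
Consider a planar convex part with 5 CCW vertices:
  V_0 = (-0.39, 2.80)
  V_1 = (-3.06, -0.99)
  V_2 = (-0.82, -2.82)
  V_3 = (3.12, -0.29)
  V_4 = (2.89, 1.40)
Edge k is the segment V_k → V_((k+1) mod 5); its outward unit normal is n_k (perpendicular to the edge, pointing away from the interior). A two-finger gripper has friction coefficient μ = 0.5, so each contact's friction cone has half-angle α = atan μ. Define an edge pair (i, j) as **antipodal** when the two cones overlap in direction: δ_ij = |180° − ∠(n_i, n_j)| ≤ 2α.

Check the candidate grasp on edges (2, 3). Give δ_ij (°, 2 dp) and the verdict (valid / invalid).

δ = 114.96°, invalid

α = atan 0.5 = 26.57°;  2α = 53.13°
edge 2: e_2 = (+3.94, +2.53);  n_2 = (+0.5403, -0.8415)
edge 3: e_3 = (-0.23, +1.69);  n_3 = (+0.9909, +0.1349)
∠(n_2, n_3) = 65.04°
δ = |180° − 65.04°| = 114.96°
114.96° > 2α = 53.13°  →  invalid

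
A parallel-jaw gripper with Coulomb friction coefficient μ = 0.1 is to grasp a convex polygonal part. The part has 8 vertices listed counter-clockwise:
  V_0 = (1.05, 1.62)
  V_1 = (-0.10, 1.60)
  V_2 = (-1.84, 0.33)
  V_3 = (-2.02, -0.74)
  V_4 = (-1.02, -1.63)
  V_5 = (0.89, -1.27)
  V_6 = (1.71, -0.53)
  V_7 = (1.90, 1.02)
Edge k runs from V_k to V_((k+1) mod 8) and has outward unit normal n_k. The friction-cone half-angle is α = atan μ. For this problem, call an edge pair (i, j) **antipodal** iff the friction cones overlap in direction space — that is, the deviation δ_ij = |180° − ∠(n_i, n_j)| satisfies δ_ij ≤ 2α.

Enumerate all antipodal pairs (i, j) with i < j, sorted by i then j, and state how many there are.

α = atan 0.1 = 5.71°;  2α = 11.42°
n_0 = (-0.0174, +0.9998)
n_1 = (-0.5896, +0.8077)
n_2 = (-0.9861, +0.1659)
n_3 = (-0.6648, -0.7470)
n_4 = (+0.1852, -0.9827)
n_5 = (+0.6700, -0.7424)
n_6 = (+0.9926, -0.1217)
n_7 = (+0.5767, +0.8170)
  (0,1): δ = 144.87°  ·
  (0,2): δ = 100.55°  ·
  (0,3): δ = 42.67°  ·
  (0,4): δ = 9.68°  ✓
  (0,5): δ = 41.07°  ·
  (0,6): δ = 82.02°  ·
  (0,7): δ = 143.79°  ·
  (1,2): δ = 135.67°  ·
  (1,3): δ = 77.79°  ·
  (1,4): δ = 25.45°  ·
  (1,5): δ = 5.94°  ✓
  (1,6): δ = 46.89°  ·
  (1,7): δ = 108.66°  ·
  (2,3): δ = 122.12°  ·
  (2,4): δ = 69.78°  ·
  (2,5): δ = 38.39°  ·
  (2,6): δ = 2.56°  ✓
  (2,7): δ = 64.33°  ·
  (3,4): δ = 127.66°  ·
  (3,5): δ = 96.27°  ·
  (3,6): δ = 55.32°  ·
  (3,7): δ = 6.45°  ✓
  (4,5): δ = 148.61°  ·
  (4,6): δ = 107.66°  ·
  (4,7): δ = 45.89°  ·
  (5,6): δ = 139.05°  ·
  (5,7): δ = 77.28°  ·
  (6,7): δ = 118.23°  ·
antipodal pairs: 4

count = 4; pairs: (0,4), (1,5), (2,6), (3,7)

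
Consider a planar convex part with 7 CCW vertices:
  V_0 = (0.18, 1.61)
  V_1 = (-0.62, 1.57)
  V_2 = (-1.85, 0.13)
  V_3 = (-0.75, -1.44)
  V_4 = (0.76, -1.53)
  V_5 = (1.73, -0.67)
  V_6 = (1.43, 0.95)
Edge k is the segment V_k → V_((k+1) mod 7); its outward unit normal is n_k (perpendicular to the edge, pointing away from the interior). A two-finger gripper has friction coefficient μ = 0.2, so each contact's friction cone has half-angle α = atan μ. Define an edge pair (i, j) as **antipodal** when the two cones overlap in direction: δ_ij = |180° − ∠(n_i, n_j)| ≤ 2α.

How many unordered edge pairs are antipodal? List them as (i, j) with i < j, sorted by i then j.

count = 2; pairs: (0,3), (1,4)

α = atan 0.2 = 11.31°;  2α = 22.62°
n_0 = (-0.0499, +0.9988)
n_1 = (-0.7604, +0.6495)
n_2 = (-0.8190, -0.5738)
n_3 = (-0.0595, -0.9982)
n_4 = (+0.6634, -0.7483)
n_5 = (+0.9833, +0.1821)
n_6 = (+0.4669, +0.8843)
  (0,1): δ = 133.37°  ·
  (0,2): δ = 57.85°  ·
  (0,3): δ = 6.27°  ✓
  (0,4): δ = 38.70°  ·
  (0,5): δ = 97.63°  ·
  (0,6): δ = 149.30°  ·
  (1,2): δ = 104.48°  ·
  (1,3): δ = 52.91°  ·
  (1,4): δ = 7.94°  ✓
  (1,5): δ = 50.99°  ·
  (1,6): δ = 102.67°  ·
  (2,3): δ = 128.43°  ·
  (2,4): δ = 83.46°  ·
  (2,5): δ = 24.53°  ·
  (2,6): δ = 27.15°  ·
  (3,4): δ = 135.03°  ·
  (3,5): δ = 76.10°  ·
  (3,6): δ = 24.42°  ·
  (4,5): δ = 121.07°  ·
  (4,6): δ = 69.39°  ·
  (5,6): δ = 128.33°  ·
antipodal pairs: 2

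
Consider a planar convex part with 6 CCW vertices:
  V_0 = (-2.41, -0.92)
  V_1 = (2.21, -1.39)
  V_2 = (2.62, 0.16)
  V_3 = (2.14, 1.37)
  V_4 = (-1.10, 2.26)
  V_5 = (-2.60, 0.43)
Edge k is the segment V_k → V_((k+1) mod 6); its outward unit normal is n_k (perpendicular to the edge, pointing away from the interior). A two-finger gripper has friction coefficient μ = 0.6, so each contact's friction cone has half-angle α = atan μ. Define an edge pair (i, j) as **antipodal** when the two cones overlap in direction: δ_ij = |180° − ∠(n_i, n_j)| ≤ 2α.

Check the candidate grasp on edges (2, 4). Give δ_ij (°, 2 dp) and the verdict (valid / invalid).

α = atan 0.6 = 30.96°;  2α = 61.93°
edge 2: e_2 = (-0.48, +1.21);  n_2 = (+0.9295, +0.3687)
edge 4: e_4 = (-1.50, -1.83);  n_4 = (-0.7734, +0.6339)
∠(n_2, n_4) = 119.02°
δ = |180° − 119.02°| = 60.98°
60.98° ≤ 2α = 61.93°  →  valid

δ = 60.98°, valid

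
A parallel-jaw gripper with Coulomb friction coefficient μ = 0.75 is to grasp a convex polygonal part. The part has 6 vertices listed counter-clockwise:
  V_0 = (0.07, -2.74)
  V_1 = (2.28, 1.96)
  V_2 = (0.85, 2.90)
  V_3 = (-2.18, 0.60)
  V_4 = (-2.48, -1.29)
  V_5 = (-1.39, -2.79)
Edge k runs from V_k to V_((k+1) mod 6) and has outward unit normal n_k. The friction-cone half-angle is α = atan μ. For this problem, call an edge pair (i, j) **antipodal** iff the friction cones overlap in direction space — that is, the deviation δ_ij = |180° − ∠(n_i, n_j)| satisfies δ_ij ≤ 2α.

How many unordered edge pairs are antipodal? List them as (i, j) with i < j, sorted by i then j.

count = 7; pairs: (0,2), (0,3), (0,4), (1,3), (1,4), (1,5), (2,5)

α = atan 0.75 = 36.87°;  2α = 73.74°
n_0 = (+0.9049, -0.4255)
n_1 = (+0.5493, +0.8356)
n_2 = (-0.6046, +0.7965)
n_3 = (-0.9876, +0.1568)
n_4 = (-0.8090, -0.5879)
n_5 = (+0.0342, -0.9994)
  (0,1): δ = 98.14°  ·
  (0,2): δ = 27.62°  ✓
  (0,3): δ = 16.16°  ✓
  (0,4): δ = 61.19°  ✓
  (0,5): δ = 117.14°  ·
  (1,2): δ = 109.48°  ·
  (1,3): δ = 65.70°  ✓
  (1,4): δ = 20.68°  ✓
  (1,5): δ = 35.28°  ✓
  (2,3): δ = 136.22°  ·
  (2,4): δ = 91.20°  ·
  (2,5): δ = 35.24°  ✓
  (3,4): δ = 134.98°  ·
  (3,5): δ = 79.02°  ·
  (4,5): δ = 124.04°  ·
antipodal pairs: 7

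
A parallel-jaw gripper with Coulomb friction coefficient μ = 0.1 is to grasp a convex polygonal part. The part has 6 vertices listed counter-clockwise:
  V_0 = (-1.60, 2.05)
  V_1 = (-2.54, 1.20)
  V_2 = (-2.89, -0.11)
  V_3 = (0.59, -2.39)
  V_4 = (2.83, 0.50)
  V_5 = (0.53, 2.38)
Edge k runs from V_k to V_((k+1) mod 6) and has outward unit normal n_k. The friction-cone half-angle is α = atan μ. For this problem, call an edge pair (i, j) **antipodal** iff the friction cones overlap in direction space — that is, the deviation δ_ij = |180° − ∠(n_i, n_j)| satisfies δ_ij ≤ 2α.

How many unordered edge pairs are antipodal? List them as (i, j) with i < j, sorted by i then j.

α = atan 0.1 = 5.71°;  2α = 11.42°
n_0 = (-0.6707, +0.7417)
n_1 = (-0.9661, +0.2581)
n_2 = (-0.5480, -0.8365)
n_3 = (+0.7904, -0.6126)
n_4 = (+0.6329, +0.7743)
n_5 = (-0.1531, +0.9882)
  (0,1): δ = 147.08°  ·
  (0,2): δ = 75.35°  ·
  (0,3): δ = 10.10°  ✓
  (0,4): δ = 98.62°  ·
  (0,5): δ = 146.69°  ·
  (1,2): δ = 108.27°  ·
  (1,3): δ = 22.82°  ·
  (1,4): δ = 65.70°  ·
  (1,5): δ = 113.77°  ·
  (2,3): δ = 94.55°  ·
  (2,4): δ = 6.03°  ✓
  (2,5): δ = 42.04°  ·
  (3,4): δ = 91.48°  ·
  (3,5): δ = 43.41°  ·
  (4,5): δ = 131.93°  ·
antipodal pairs: 2

count = 2; pairs: (0,3), (2,4)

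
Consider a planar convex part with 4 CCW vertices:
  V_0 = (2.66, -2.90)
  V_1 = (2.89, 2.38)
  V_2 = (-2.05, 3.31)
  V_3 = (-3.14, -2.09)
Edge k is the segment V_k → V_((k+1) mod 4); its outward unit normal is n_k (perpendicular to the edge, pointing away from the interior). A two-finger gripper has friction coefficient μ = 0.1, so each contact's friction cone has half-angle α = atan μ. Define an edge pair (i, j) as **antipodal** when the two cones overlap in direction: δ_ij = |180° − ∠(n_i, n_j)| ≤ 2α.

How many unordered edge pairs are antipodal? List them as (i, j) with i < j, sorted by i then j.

α = atan 0.1 = 5.71°;  2α = 11.42°
n_0 = (+0.9991, -0.0435)
n_1 = (+0.1850, +0.9827)
n_2 = (-0.9802, +0.1979)
n_3 = (-0.1383, -0.9904)
  (0,1): δ = 98.17°  ·
  (0,2): δ = 8.92°  ✓
  (0,3): δ = 84.54°  ·
  (1,2): δ = 90.75°  ·
  (1,3): δ = 2.71°  ✓
  (2,3): δ = 86.54°  ·
antipodal pairs: 2

count = 2; pairs: (0,2), (1,3)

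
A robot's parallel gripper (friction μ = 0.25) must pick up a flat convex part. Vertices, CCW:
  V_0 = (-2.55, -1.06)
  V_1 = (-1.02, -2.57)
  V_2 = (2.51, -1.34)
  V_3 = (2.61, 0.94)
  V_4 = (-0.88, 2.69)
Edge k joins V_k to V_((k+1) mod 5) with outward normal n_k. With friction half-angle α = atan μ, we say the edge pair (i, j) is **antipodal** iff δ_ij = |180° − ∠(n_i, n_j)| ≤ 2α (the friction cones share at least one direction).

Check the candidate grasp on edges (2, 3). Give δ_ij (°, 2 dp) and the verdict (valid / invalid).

α = atan 0.25 = 14.04°;  2α = 28.07°
edge 2: e_2 = (+0.10, +2.28);  n_2 = (+0.9990, -0.0438)
edge 3: e_3 = (-3.49, +1.75);  n_3 = (+0.4482, +0.8939)
∠(n_2, n_3) = 65.88°
δ = |180° − 65.88°| = 114.12°
114.12° > 2α = 28.07°  →  invalid

δ = 114.12°, invalid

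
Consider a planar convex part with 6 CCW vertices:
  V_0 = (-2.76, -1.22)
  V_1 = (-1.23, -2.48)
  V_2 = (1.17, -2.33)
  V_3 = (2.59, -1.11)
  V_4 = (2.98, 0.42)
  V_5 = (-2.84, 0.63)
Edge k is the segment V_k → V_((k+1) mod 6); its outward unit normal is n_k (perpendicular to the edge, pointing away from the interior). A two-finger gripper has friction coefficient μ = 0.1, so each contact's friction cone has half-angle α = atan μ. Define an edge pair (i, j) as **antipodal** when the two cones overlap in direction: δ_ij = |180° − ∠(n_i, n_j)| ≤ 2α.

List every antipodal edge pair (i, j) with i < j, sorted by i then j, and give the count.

count = 1; pairs: (1,4)

α = atan 0.1 = 5.71°;  2α = 11.42°
n_0 = (-0.6357, -0.7719)
n_1 = (+0.0624, -0.9981)
n_2 = (+0.6517, -0.7585)
n_3 = (+0.9690, -0.2470)
n_4 = (+0.0361, +0.9993)
n_5 = (-0.9991, -0.0432)
  (0,1): δ = 136.95°  ·
  (0,2): δ = 99.86°  ·
  (0,3): δ = 64.83°  ·
  (0,4): δ = 37.41°  ·
  (0,5): δ = 131.95°  ·
  (1,2): δ = 142.91°  ·
  (1,3): δ = 107.88°  ·
  (1,4): δ = 5.64°  ✓
  (1,5): δ = 88.90°  ·
  (2,3): δ = 144.97°  ·
  (2,4): δ = 42.73°  ·
  (2,5): δ = 51.81°  ·
  (3,4): δ = 77.77°  ·
  (3,5): δ = 16.78°  ·
  (4,5): δ = 85.46°  ·
antipodal pairs: 1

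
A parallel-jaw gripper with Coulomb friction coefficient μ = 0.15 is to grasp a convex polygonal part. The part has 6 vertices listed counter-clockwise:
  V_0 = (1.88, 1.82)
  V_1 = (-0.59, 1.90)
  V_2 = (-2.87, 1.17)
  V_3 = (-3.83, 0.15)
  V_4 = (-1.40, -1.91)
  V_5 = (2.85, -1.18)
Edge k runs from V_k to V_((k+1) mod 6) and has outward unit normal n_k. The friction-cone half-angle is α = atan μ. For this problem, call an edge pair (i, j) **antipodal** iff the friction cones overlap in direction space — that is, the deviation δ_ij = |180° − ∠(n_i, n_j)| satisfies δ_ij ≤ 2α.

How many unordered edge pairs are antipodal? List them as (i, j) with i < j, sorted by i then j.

α = atan 0.15 = 8.53°;  2α = 17.06°
n_0 = (+0.0324, +0.9995)
n_1 = (-0.3049, +0.9524)
n_2 = (-0.7282, +0.6854)
n_3 = (-0.6466, -0.7628)
n_4 = (+0.1693, -0.9856)
n_5 = (+0.9515, +0.3077)
  (0,1): δ = 160.39°  ·
  (0,2): δ = 131.41°  ·
  (0,3): δ = 38.43°  ·
  (0,4): δ = 11.60°  ✓
  (0,5): δ = 109.77°  ·
  (1,2): δ = 151.02°  ·
  (1,3): δ = 58.04°  ·
  (1,4): δ = 8.01°  ✓
  (1,5): δ = 90.16°  ·
  (2,3): δ = 87.02°  ·
  (2,4): δ = 36.99°  ·
  (2,5): δ = 61.18°  ·
  (3,4): δ = 129.96°  ·
  (3,5): δ = 31.79°  ·
  (4,5): δ = 81.83°  ·
antipodal pairs: 2

count = 2; pairs: (0,4), (1,4)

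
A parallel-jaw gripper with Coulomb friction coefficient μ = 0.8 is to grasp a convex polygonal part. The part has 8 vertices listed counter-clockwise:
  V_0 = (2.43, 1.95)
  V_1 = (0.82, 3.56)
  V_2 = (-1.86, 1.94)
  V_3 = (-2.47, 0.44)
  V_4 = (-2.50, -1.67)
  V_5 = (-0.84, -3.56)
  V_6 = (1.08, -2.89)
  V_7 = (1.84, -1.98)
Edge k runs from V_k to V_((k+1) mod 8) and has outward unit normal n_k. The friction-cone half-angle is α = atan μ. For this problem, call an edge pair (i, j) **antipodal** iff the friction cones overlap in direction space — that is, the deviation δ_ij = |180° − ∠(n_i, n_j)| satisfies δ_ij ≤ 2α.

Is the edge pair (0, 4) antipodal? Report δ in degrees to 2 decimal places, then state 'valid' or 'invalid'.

δ = 3.71°, valid

α = atan 0.8 = 38.66°;  2α = 77.32°
edge 0: e_0 = (-1.61, +1.61);  n_0 = (+0.7071, +0.7071)
edge 4: e_4 = (+1.66, -1.89);  n_4 = (-0.7513, -0.6599)
∠(n_0, n_4) = 176.29°
δ = |180° − 176.29°| = 3.71°
3.71° ≤ 2α = 77.32°  →  valid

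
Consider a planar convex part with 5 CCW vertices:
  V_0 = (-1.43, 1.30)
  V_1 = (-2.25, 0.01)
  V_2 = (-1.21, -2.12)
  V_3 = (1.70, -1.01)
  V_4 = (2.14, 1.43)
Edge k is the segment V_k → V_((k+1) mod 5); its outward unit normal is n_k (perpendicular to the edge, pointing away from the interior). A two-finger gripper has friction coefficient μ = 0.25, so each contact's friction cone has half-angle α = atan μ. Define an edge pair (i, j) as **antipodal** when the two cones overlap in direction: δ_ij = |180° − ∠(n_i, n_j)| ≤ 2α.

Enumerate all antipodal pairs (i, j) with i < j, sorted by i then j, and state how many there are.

α = atan 0.25 = 14.04°;  2α = 28.07°
n_0 = (-0.8439, +0.5365)
n_1 = (-0.8986, -0.4388)
n_2 = (+0.3564, -0.9343)
n_3 = (+0.9841, -0.1775)
n_4 = (-0.0364, +0.9993)
  (0,1): δ = 121.53°  ·
  (0,2): δ = 36.68°  ·
  (0,3): δ = 22.22°  ✓
  (0,4): δ = 124.53°  ·
  (1,2): δ = 95.15°  ·
  (1,3): δ = 36.25°  ·
  (1,4): δ = 66.06°  ·
  (2,3): δ = 121.10°  ·
  (2,4): δ = 18.79°  ✓
  (3,4): δ = 77.69°  ·
antipodal pairs: 2

count = 2; pairs: (0,3), (2,4)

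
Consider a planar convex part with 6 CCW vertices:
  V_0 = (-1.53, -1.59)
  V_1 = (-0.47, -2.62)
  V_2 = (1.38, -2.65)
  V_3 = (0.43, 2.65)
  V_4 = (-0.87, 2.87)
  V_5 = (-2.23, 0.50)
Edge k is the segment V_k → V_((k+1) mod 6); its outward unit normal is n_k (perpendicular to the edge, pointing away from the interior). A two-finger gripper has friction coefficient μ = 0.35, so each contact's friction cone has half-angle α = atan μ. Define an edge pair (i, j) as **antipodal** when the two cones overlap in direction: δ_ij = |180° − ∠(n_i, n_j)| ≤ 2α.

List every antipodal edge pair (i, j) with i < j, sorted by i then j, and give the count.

count = 4; pairs: (0,2), (0,3), (1,3), (2,5)

α = atan 0.35 = 19.29°;  2α = 38.58°
n_0 = (-0.6969, -0.7172)
n_1 = (-0.0162, -0.9999)
n_2 = (+0.9843, +0.1764)
n_3 = (+0.1669, +0.9860)
n_4 = (-0.8673, +0.4977)
n_5 = (-0.9482, -0.3176)
  (0,1): δ = 136.75°  ·
  (0,2): δ = 35.66°  ✓
  (0,3): δ = 34.57°  ✓
  (0,4): δ = 104.33°  ·
  (0,5): δ = 152.69°  ·
  (1,2): δ = 78.91°  ·
  (1,3): δ = 8.68°  ✓
  (1,4): δ = 61.08°  ·
  (1,5): δ = 109.45°  ·
  (2,3): δ = 109.77°  ·
  (2,4): δ = 40.01°  ·
  (2,5): δ = 8.36°  ✓
  (3,4): δ = 110.24°  ·
  (3,5): δ = 61.88°  ·
  (4,5): δ = 131.63°  ·
antipodal pairs: 4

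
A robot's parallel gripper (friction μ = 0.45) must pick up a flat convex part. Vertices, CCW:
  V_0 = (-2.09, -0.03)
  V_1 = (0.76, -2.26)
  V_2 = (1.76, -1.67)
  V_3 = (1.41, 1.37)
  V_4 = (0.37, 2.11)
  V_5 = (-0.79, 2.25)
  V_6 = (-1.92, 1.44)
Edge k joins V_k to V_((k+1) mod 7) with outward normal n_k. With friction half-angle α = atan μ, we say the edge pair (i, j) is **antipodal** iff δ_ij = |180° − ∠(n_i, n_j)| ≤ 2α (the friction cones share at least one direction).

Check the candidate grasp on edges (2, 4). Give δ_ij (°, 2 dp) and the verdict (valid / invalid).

δ = 103.45°, invalid

α = atan 0.45 = 24.23°;  2α = 48.46°
edge 2: e_2 = (-0.35, +3.04);  n_2 = (+0.9934, +0.1144)
edge 4: e_4 = (-1.16, +0.14);  n_4 = (+0.1198, +0.9928)
∠(n_2, n_4) = 76.55°
δ = |180° − 76.55°| = 103.45°
103.45° > 2α = 48.46°  →  invalid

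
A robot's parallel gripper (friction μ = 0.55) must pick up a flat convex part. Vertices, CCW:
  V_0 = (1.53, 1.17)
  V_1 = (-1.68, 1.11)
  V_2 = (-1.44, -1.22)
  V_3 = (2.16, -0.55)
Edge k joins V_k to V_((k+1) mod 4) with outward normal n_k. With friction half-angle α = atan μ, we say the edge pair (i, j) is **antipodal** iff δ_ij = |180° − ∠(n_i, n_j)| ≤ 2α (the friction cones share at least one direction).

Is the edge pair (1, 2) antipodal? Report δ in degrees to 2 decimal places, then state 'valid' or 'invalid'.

δ = 85.34°, invalid

α = atan 0.55 = 28.81°;  2α = 57.62°
edge 1: e_1 = (+0.24, -2.33);  n_1 = (-0.9947, -0.1025)
edge 2: e_2 = (+3.60, +0.67);  n_2 = (+0.1830, -0.9831)
∠(n_1, n_2) = 94.66°
δ = |180° − 94.66°| = 85.34°
85.34° > 2α = 57.62°  →  invalid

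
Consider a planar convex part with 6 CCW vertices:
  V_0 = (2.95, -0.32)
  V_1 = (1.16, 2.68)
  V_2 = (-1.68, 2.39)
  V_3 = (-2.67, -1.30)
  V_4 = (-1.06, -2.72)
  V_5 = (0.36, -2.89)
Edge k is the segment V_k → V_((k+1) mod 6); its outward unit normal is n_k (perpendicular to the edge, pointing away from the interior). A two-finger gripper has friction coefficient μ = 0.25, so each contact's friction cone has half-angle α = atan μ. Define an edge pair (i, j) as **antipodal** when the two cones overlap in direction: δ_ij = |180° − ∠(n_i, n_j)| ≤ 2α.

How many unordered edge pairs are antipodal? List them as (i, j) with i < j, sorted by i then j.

α = atan 0.25 = 14.04°;  2α = 28.07°
n_0 = (+0.8588, +0.5124)
n_1 = (-0.1016, +0.9948)
n_2 = (-0.9658, +0.2591)
n_3 = (-0.6615, -0.7500)
n_4 = (-0.1189, -0.9929)
n_5 = (+0.7044, -0.7098)
  (0,1): δ = 114.99°  ·
  (0,2): δ = 45.84°  ·
  (0,3): δ = 17.76°  ✓
  (0,4): δ = 52.35°  ·
  (0,5): δ = 103.95°  ·
  (1,2): δ = 110.85°  ·
  (1,3): δ = 47.24°  ·
  (1,4): δ = 12.66°  ✓
  (1,5): δ = 38.95°  ·
  (2,3): δ = 116.39°  ·
  (2,4): δ = 81.81°  ·
  (2,5): δ = 30.20°  ·
  (3,4): δ = 145.41°  ·
  (3,5): δ = 93.81°  ·
  (4,5): δ = 128.40°  ·
antipodal pairs: 2

count = 2; pairs: (0,3), (1,4)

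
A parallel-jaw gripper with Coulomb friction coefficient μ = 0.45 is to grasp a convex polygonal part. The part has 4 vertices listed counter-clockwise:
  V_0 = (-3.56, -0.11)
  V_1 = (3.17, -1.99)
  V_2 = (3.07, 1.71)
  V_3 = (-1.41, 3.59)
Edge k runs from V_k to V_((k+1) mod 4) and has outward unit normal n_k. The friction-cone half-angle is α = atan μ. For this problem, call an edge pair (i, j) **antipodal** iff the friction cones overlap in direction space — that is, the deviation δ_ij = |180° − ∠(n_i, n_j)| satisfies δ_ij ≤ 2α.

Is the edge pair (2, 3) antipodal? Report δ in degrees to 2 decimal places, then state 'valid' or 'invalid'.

δ = 97.40°, invalid

α = atan 0.45 = 24.23°;  2α = 48.46°
edge 2: e_2 = (-4.48, +1.88);  n_2 = (+0.3870, +0.9221)
edge 3: e_3 = (-2.15, -3.70);  n_3 = (-0.8646, +0.5024)
∠(n_2, n_3) = 82.60°
δ = |180° − 82.60°| = 97.40°
97.40° > 2α = 48.46°  →  invalid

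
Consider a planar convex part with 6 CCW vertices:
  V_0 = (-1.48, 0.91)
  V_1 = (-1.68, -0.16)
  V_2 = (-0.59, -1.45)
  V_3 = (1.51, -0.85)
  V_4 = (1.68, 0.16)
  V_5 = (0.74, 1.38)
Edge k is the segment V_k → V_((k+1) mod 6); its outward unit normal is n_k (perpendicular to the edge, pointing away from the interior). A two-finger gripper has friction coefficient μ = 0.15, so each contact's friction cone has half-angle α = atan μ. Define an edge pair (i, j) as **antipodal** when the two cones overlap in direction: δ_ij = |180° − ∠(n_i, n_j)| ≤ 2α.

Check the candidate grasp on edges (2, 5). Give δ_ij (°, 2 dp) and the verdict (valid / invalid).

α = atan 0.15 = 8.53°;  2α = 17.06°
edge 2: e_2 = (+2.10, +0.60);  n_2 = (+0.2747, -0.9615)
edge 5: e_5 = (-2.22, -0.47);  n_5 = (-0.2071, +0.9783)
∠(n_2, n_5) = 176.01°
δ = |180° − 176.01°| = 3.99°
3.99° ≤ 2α = 17.06°  →  valid

δ = 3.99°, valid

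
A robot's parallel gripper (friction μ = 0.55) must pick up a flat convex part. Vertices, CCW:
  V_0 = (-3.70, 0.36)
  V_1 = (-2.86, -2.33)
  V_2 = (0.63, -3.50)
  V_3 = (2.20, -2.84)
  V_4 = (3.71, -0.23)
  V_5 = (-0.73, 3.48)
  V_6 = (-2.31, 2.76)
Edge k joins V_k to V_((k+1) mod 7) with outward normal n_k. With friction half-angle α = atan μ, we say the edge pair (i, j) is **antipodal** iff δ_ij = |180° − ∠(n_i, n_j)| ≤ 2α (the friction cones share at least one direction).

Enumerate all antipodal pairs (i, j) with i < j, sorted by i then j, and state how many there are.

count = 8; pairs: (0,3), (0,4), (1,4), (1,5), (2,5), (2,6), (3,5), (3,6)

α = atan 0.55 = 28.81°;  2α = 57.62°
n_0 = (-0.9545, -0.2981)
n_1 = (-0.3179, -0.9481)
n_2 = (+0.3875, -0.9219)
n_3 = (+0.8656, -0.5008)
n_4 = (+0.6412, +0.7674)
n_5 = (-0.4147, +0.9100)
n_6 = (-0.8653, +0.5012)
  (0,1): δ = 125.88°  ·
  (0,2): δ = 84.54°  ·
  (0,3): δ = 47.39°  ✓
  (0,4): δ = 32.78°  ✓
  (0,5): δ = 97.16°  ·
  (0,6): δ = 132.58°  ·
  (1,2): δ = 138.67°  ·
  (1,3): δ = 101.52°  ·
  (1,4): δ = 21.35°  ✓
  (1,5): δ = 43.03°  ✓
  (1,6): δ = 78.46°  ·
  (2,3): δ = 142.85°  ·
  (2,4): δ = 62.68°  ·
  (2,5): δ = 1.70°  ✓
  (2,6): δ = 37.12°  ✓
  (3,4): δ = 99.83°  ·
  (3,5): δ = 35.45°  ✓
  (3,6): δ = 0.03°  ✓
  (4,5): δ = 115.62°  ·
  (4,6): δ = 80.20°  ·
  (5,6): δ = 144.58°  ·
antipodal pairs: 8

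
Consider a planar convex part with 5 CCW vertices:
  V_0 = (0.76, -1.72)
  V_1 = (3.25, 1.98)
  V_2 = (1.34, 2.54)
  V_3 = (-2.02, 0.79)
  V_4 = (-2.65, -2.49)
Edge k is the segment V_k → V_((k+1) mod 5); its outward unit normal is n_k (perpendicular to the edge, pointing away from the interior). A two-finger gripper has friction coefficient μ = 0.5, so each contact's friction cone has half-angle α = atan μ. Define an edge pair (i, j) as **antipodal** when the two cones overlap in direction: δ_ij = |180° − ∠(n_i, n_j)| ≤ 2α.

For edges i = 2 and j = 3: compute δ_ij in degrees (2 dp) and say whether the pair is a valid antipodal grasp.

α = atan 0.5 = 26.57°;  2α = 53.13°
edge 2: e_2 = (-3.36, -1.75);  n_2 = (-0.4619, +0.8869)
edge 3: e_3 = (-0.63, -3.28);  n_3 = (-0.9820, +0.1886)
∠(n_2, n_3) = 51.62°
δ = |180° − 51.62°| = 128.38°
128.38° > 2α = 53.13°  →  invalid

δ = 128.38°, invalid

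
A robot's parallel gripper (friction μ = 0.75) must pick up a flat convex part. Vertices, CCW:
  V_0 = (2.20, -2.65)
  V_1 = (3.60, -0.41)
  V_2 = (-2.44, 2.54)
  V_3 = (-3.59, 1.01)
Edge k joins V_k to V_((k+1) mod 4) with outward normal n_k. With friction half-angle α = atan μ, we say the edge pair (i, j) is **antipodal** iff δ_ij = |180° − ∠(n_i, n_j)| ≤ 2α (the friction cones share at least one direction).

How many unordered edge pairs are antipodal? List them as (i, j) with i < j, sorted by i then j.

α = atan 0.75 = 36.87°;  2α = 73.74°
n_0 = (+0.8480, -0.5300)
n_1 = (+0.4389, +0.8986)
n_2 = (-0.7994, +0.6008)
n_3 = (-0.5343, -0.8453)
  (0,1): δ = 84.03°  ·
  (0,2): δ = 4.92°  ✓
  (0,3): δ = 89.71°  ·
  (1,2): δ = 100.90°  ·
  (1,3): δ = 6.27°  ✓
  (2,3): δ = 85.37°  ·
antipodal pairs: 2

count = 2; pairs: (0,2), (1,3)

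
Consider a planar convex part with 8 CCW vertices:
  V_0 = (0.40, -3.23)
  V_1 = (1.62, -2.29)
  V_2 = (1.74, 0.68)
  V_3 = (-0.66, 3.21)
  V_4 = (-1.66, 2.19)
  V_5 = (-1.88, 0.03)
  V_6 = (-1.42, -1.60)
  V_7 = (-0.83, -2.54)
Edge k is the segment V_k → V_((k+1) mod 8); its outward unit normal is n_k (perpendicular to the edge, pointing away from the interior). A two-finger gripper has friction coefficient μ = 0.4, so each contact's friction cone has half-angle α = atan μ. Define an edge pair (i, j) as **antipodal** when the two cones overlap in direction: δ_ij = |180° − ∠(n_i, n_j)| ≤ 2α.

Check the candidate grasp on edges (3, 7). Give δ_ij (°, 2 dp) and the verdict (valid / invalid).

δ = 74.86°, invalid

α = atan 0.4 = 21.80°;  2α = 43.60°
edge 3: e_3 = (-1.00, -1.02);  n_3 = (-0.7141, +0.7001)
edge 7: e_7 = (+1.23, -0.69);  n_7 = (-0.4893, -0.8721)
∠(n_3, n_7) = 105.14°
δ = |180° − 105.14°| = 74.86°
74.86° > 2α = 43.60°  →  invalid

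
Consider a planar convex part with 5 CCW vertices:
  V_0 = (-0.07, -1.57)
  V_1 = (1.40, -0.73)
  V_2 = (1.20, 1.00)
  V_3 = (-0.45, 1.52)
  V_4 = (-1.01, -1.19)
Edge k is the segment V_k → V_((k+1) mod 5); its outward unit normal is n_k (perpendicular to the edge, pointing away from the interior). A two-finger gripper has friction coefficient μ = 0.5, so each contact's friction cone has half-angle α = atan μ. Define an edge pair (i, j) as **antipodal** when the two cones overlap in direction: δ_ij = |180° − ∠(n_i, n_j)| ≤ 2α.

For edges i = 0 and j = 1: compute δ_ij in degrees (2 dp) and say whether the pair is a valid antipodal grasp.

α = atan 0.5 = 26.57°;  2α = 53.13°
edge 0: e_0 = (+1.47, +0.84);  n_0 = (+0.4961, -0.8682)
edge 1: e_1 = (-0.20, +1.73);  n_1 = (+0.9934, +0.1148)
∠(n_0, n_1) = 66.85°
δ = |180° − 66.85°| = 113.15°
113.15° > 2α = 53.13°  →  invalid

δ = 113.15°, invalid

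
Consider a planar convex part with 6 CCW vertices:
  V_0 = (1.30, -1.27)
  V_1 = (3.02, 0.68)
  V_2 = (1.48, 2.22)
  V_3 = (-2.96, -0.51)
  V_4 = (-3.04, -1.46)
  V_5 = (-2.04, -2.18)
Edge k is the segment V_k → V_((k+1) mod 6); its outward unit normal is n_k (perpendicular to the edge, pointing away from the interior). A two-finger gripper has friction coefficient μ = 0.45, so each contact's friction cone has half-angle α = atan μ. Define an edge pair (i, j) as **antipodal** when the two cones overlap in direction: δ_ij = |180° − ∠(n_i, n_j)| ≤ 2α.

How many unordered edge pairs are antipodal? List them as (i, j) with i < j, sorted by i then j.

count = 4; pairs: (0,2), (0,3), (1,4), (2,5)

α = atan 0.45 = 24.23°;  2α = 48.46°
n_0 = (+0.7500, -0.6615)
n_1 = (+0.7071, +0.7071)
n_2 = (-0.5238, +0.8519)
n_3 = (-0.9965, +0.0839)
n_4 = (-0.5843, -0.8115)
n_5 = (+0.2629, -0.9648)
  (0,1): δ = 93.59°  ·
  (0,2): δ = 17.00°  ✓
  (0,3): δ = 36.60°  ✓
  (0,4): δ = 95.66°  ·
  (0,5): δ = 146.65°  ·
  (1,2): δ = 103.41°  ·
  (1,3): δ = 49.81°  ·
  (1,4): δ = 9.25°  ✓
  (1,5): δ = 60.24°  ·
  (2,3): δ = 126.40°  ·
  (2,4): δ = 67.34°  ·
  (2,5): δ = 16.35°  ✓
  (3,4): δ = 120.94°  ·
  (3,5): δ = 69.95°  ·
  (4,5): δ = 129.01°  ·
antipodal pairs: 4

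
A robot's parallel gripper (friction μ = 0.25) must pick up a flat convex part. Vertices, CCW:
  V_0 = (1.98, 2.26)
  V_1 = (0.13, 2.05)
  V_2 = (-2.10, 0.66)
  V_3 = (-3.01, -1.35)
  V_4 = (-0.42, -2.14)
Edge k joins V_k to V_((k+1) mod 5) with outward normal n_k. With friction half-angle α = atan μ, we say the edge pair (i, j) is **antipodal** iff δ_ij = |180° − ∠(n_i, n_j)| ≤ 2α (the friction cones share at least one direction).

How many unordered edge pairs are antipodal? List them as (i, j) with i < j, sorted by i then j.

α = atan 0.25 = 14.04°;  2α = 28.07°
n_0 = (-0.1128, +0.9936)
n_1 = (-0.5290, +0.8486)
n_2 = (-0.9110, +0.4124)
n_3 = (-0.2917, -0.9565)
n_4 = (+0.8779, -0.4789)
  (0,1): δ = 154.54°  ·
  (0,2): δ = 120.83°  ·
  (0,3): δ = 23.44°  ✓
  (0,4): δ = 54.91°  ·
  (1,2): δ = 146.29°  ·
  (1,3): δ = 48.90°  ·
  (1,4): δ = 29.45°  ·
  (2,3): δ = 82.60°  ·
  (2,4): δ = 4.25°  ✓
  (3,4): δ = 101.65°  ·
antipodal pairs: 2

count = 2; pairs: (0,3), (2,4)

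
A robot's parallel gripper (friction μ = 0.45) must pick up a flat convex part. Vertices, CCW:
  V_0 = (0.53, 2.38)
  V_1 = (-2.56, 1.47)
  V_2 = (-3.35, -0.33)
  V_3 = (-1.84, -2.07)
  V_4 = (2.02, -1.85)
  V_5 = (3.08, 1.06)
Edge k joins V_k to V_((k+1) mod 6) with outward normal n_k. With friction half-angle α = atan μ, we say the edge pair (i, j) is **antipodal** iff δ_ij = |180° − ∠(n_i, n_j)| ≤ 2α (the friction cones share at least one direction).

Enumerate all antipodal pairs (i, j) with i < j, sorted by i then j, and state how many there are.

α = atan 0.45 = 24.23°;  2α = 48.46°
n_0 = (-0.2825, +0.9593)
n_1 = (-0.9157, +0.4019)
n_2 = (-0.7553, -0.6554)
n_3 = (+0.0569, -0.9984)
n_4 = (+0.9396, -0.3423)
n_5 = (+0.4597, +0.8881)
  (0,1): δ = 130.11°  ·
  (0,2): δ = 65.46°  ·
  (0,3): δ = 13.15°  ✓
  (0,4): δ = 53.58°  ·
  (0,5): δ = 136.22°  ·
  (1,2): δ = 115.35°  ·
  (1,3): δ = 63.04°  ·
  (1,4): δ = 3.68°  ✓
  (1,5): δ = 86.33°  ·
  (2,3): δ = 127.69°  ·
  (2,4): δ = 60.97°  ·
  (2,5): δ = 21.68°  ✓
  (3,4): δ = 113.28°  ·
  (3,5): δ = 30.63°  ✓
  (4,5): δ = 97.35°  ·
antipodal pairs: 4

count = 4; pairs: (0,3), (1,4), (2,5), (3,5)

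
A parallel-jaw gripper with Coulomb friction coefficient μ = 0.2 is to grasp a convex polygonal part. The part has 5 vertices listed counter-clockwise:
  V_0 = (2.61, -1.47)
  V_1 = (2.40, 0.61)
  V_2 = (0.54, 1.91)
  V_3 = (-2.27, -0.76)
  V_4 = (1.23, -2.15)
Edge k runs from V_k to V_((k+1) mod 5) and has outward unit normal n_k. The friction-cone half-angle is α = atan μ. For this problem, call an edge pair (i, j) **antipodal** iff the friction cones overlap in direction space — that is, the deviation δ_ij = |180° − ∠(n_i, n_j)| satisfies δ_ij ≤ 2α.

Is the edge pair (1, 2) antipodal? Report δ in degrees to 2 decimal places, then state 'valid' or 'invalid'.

α = atan 0.2 = 11.31°;  2α = 22.62°
edge 1: e_1 = (-1.86, +1.30);  n_1 = (+0.5729, +0.8196)
edge 2: e_2 = (-2.81, -2.67);  n_2 = (-0.6888, +0.7249)
∠(n_1, n_2) = 78.49°
δ = |180° − 78.49°| = 101.51°
101.51° > 2α = 22.62°  →  invalid

δ = 101.51°, invalid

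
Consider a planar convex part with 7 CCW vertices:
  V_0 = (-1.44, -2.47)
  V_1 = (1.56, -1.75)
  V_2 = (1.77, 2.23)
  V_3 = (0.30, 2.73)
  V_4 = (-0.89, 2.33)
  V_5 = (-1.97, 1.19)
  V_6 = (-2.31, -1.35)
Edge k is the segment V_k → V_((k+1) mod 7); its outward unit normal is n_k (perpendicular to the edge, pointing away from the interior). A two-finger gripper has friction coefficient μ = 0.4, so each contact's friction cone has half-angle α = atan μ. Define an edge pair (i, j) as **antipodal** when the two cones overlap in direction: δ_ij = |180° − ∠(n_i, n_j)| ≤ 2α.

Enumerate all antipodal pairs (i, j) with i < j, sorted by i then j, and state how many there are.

count = 7; pairs: (0,2), (0,3), (0,4), (1,4), (1,5), (1,6), (2,6)

α = atan 0.4 = 21.80°;  2α = 43.60°
n_0 = (+0.2334, -0.9724)
n_1 = (+0.9986, -0.0527)
n_2 = (+0.3220, +0.9467)
n_3 = (-0.3186, +0.9479)
n_4 = (-0.7260, +0.6877)
n_5 = (-0.9912, +0.1327)
n_6 = (-0.7897, -0.6135)
  (0,1): δ = 106.52°  ·
  (0,2): δ = 32.28°  ✓
  (0,3): δ = 5.08°  ✓
  (0,4): δ = 33.05°  ✓
  (0,5): δ = 68.88°  ·
  (0,6): δ = 114.34°  ·
  (1,2): δ = 105.76°  ·
  (1,3): δ = 68.40°  ·
  (1,4): δ = 40.43°  ✓
  (1,5): δ = 4.60°  ✓
  (1,6): δ = 40.86°  ✓
  (2,3): δ = 142.64°  ·
  (2,4): δ = 114.67°  ·
  (2,5): δ = 78.84°  ·
  (2,6): δ = 33.38°  ✓
  (3,4): δ = 152.03°  ·
  (3,5): δ = 116.20°  ·
  (3,6): δ = 70.74°  ·
  (4,5): δ = 144.17°  ·
  (4,6): δ = 98.71°  ·
  (5,6): δ = 134.54°  ·
antipodal pairs: 7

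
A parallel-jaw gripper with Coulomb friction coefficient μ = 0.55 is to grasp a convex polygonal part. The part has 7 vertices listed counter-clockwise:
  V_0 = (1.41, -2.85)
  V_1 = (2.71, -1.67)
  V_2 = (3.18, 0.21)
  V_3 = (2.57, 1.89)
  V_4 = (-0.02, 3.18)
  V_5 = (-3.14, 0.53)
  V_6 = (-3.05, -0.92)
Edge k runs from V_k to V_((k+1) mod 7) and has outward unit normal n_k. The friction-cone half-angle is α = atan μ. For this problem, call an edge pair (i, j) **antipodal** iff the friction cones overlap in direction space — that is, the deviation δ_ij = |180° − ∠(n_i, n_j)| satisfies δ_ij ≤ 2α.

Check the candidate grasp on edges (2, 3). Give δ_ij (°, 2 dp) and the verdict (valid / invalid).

α = atan 0.55 = 28.81°;  2α = 57.62°
edge 2: e_2 = (-0.61, +1.68);  n_2 = (+0.9400, +0.3413)
edge 3: e_3 = (-2.59, +1.29);  n_3 = (+0.4458, +0.8951)
∠(n_2, n_3) = 43.57°
δ = |180° − 43.57°| = 136.43°
136.43° > 2α = 57.62°  →  invalid

δ = 136.43°, invalid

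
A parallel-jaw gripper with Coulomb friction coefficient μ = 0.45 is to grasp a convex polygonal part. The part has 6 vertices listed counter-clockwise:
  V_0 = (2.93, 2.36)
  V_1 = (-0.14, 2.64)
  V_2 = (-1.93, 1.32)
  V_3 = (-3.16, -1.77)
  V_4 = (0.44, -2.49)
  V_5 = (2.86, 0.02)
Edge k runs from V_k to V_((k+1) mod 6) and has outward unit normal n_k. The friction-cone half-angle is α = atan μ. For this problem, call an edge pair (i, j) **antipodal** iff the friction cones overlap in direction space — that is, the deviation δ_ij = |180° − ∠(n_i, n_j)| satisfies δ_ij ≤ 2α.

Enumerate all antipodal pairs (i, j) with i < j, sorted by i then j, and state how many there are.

count = 5; pairs: (0,3), (1,3), (1,4), (2,4), (2,5)

α = atan 0.45 = 24.23°;  2α = 48.46°
n_0 = (+0.0908, +0.9959)
n_1 = (-0.5935, +0.8048)
n_2 = (-0.9291, +0.3698)
n_3 = (-0.1961, -0.9806)
n_4 = (+0.7199, -0.6941)
n_5 = (+0.9996, -0.0299)
  (0,1): δ = 138.38°  ·
  (0,2): δ = 106.49°  ·
  (0,3): δ = 6.10°  ✓
  (0,4): δ = 51.26°  ·
  (0,5): δ = 93.50°  ·
  (1,2): δ = 148.11°  ·
  (1,3): δ = 47.72°  ✓
  (1,4): δ = 9.64°  ✓
  (1,5): δ = 51.88°  ·
  (2,3): δ = 79.60°  ·
  (2,4): δ = 22.25°  ✓
  (2,5): δ = 19.99°  ✓
  (3,4): δ = 122.64°  ·
  (3,5): δ = 80.40°  ·
  (4,5): δ = 137.76°  ·
antipodal pairs: 5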